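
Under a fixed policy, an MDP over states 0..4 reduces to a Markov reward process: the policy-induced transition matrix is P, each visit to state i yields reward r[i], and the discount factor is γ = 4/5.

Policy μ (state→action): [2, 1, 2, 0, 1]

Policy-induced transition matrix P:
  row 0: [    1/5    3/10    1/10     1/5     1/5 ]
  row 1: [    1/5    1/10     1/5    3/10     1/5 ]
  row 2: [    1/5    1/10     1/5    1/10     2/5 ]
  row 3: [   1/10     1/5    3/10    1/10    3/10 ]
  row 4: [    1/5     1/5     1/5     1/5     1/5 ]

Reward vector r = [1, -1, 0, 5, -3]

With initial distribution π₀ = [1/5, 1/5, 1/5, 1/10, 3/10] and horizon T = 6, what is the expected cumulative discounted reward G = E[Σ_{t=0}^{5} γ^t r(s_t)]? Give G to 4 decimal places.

t=0: π = [0.2000, 0.2000, 0.2000, 0.1000, 0.3000], E[r] = -0.4000, γ^t·E[r] = -0.400000, running G = -0.400000
t=1: π = [0.1900, 0.1800, 0.1900, 0.1900, 0.2500], E[r] = 0.2100, γ^t·E[r] = 0.168000, running G = -0.232000
t=2: π = [0.1810, 0.1820, 0.2000, 0.1800, 0.2570], E[r] = 0.1280, γ^t·E[r] = 0.081920, running G = -0.150080
t=3: π = [0.1820, 0.1799, 0.1999, 0.1802, 0.2580], E[r] = 0.1291, γ^t·E[r] = 0.066099, running G = -0.083981
t=4: π = [0.1820, 0.1802, 0.1998, 0.1800, 0.2580], E[r] = 0.1277, γ^t·E[r] = 0.052290, running G = -0.031691
t=5: π = [0.1820, 0.1802, 0.1998, 0.1800, 0.2580], E[r] = 0.1281, γ^t·E[r] = 0.041986, running G = 0.010295

G = 0.0103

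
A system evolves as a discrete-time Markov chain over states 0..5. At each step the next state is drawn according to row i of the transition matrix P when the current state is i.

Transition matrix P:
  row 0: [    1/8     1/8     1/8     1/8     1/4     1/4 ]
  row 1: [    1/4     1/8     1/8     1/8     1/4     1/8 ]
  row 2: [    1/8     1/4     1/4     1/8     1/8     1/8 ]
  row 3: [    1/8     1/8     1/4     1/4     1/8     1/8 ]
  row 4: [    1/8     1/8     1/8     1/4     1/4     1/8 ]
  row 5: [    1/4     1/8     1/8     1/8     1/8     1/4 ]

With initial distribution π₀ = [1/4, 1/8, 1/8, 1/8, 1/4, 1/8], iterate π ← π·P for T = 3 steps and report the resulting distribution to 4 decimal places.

π = [0.1638, 0.1458, 0.1672, 0.1699, 0.1870, 0.1663]

t=0: π = [0.2500, 0.1250, 0.1250, 0.1250, 0.2500, 0.1250]
t=1: π = [0.1563, 0.1406, 0.1563, 0.1719, 0.2031, 0.1719]
t=2: π = [0.1641, 0.1445, 0.1660, 0.1719, 0.1875, 0.1660]
t=3: π = [0.1638, 0.1458, 0.1672, 0.1699, 0.1870, 0.1663]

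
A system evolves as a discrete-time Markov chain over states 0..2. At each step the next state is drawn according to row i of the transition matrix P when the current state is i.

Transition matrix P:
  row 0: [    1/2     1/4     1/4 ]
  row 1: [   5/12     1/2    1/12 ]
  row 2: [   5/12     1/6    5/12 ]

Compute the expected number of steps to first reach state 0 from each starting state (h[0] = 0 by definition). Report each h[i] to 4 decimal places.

h = [0.0000, 2.4000, 2.4000]

First-step conditioning: h[0] = 0; for i ≠ 0, h[i] = 1 + Σ_k P[i][k]·h[k].
  h[1] = 1 + 1/2·h[1] + 1/12·h[2]
  h[2] = 1 + 1/6·h[1] + 5/12·h[2]
Solving the 2×2 linear system over states ≠ 0 gives exactly h = [0, 12/5, 12/5] (h[0] = 0 is the target).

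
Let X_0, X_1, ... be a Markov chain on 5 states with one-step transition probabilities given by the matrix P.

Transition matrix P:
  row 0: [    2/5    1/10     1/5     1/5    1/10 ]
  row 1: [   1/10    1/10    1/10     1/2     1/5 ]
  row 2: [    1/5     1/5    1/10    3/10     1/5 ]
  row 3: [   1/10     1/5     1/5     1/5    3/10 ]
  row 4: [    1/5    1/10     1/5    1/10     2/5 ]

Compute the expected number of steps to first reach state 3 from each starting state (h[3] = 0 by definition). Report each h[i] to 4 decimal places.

First-step conditioning: h[3] = 0; for i ≠ 3, h[i] = 1 + Σ_k P[i][k]·h[k].
  h[0] = 1 + 2/5·h[0] + 1/10·h[1] + 1/5·h[2] + 1/10·h[4]
  h[1] = 1 + 1/10·h[0] + 1/10·h[1] + 1/10·h[2] + 1/5·h[4]
  h[2] = 1 + 1/5·h[0] + 1/5·h[1] + 1/10·h[2] + 1/5·h[4]
  h[4] = 1 + 1/5·h[0] + 1/10·h[1] + 1/5·h[2] + 2/5·h[4]
Solving the 4×4 linear system over states ≠ 3 gives exactly h = [7770/1817, 5630/1817, 6970/1817, 0, 8880/1817] (h[3] = 0 is the target).

h = [4.2763, 3.0985, 3.8360, 0.0000, 4.8872]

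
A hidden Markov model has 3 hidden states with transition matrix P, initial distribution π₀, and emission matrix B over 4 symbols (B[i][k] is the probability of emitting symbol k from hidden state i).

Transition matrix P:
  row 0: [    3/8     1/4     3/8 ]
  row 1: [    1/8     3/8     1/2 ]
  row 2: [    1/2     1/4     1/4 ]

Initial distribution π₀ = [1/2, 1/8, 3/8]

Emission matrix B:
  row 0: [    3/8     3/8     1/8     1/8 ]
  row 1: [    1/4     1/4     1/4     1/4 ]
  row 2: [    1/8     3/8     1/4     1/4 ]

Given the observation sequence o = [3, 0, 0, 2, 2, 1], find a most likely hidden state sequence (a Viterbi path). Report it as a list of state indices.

path = [2, 0, 0, 1, 2, 0]

t=0: δ = [6.250e-02, 3.125e-02, 9.375e-02]  (obs o_0=3)
t=1: δ = [1.758e-02, 5.859e-03, 2.930e-03]  ψ = [2, 2, 0]  (obs o_1=0)
t=2: δ = [2.472e-03, 1.099e-03, 8.240e-04]  ψ = [0, 0, 0]  (obs o_2=0)
t=3: δ = [1.159e-04, 1.545e-04, 2.317e-04]  ψ = [0, 0, 0]  (obs o_3=2)
t=4: δ = [1.448e-05, 1.448e-05, 1.931e-05]  ψ = [2, 1, 1]  (obs o_4=2)
t=5: δ = [3.621e-06, 1.358e-06, 2.716e-06]  ψ = [2, 1, 1]  (obs o_5=1)
backtrack: best end state = 0; path = [2, 0, 0, 1, 2, 0]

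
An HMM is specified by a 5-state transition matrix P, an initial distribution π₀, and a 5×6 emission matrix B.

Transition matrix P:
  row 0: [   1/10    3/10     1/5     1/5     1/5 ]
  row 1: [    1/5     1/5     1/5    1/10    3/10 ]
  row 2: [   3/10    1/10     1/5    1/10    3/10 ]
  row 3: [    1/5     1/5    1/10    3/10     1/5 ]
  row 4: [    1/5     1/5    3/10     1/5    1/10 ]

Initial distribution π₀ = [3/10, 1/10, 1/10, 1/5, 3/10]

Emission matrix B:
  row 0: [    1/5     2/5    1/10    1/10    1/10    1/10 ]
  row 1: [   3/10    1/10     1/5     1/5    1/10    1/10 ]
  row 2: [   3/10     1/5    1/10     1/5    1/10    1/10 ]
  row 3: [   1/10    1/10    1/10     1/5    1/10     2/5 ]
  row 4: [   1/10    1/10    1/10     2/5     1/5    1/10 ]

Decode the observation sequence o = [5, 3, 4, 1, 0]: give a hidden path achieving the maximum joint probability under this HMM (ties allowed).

path = [3, 4, 2, 0, 1]

t=0: δ = [3.000e-02, 1.000e-02, 1.000e-02, 8.000e-02, 3.000e-02]  (obs o_0=5)
t=1: δ = [1.600e-03, 3.200e-03, 1.800e-03, 4.800e-03, 6.400e-03]  ψ = [3, 3, 4, 3, 3]  (obs o_1=3)
t=2: δ = [1.280e-04, 1.280e-04, 1.920e-04, 1.440e-04, 1.920e-04]  ψ = [4, 4, 4, 3, 1]  (obs o_2=4)
t=3: δ = [2.304e-05, 3.840e-06, 1.152e-05, 4.320e-06, 5.760e-06]  ψ = [2, 0, 4, 3, 2]  (obs o_3=1)
t=4: δ = [6.912e-07, 2.074e-06, 1.382e-06, 4.608e-07, 4.608e-07]  ψ = [2, 0, 0, 0, 0]  (obs o_4=0)
backtrack: best end state = 1; path = [3, 4, 2, 0, 1]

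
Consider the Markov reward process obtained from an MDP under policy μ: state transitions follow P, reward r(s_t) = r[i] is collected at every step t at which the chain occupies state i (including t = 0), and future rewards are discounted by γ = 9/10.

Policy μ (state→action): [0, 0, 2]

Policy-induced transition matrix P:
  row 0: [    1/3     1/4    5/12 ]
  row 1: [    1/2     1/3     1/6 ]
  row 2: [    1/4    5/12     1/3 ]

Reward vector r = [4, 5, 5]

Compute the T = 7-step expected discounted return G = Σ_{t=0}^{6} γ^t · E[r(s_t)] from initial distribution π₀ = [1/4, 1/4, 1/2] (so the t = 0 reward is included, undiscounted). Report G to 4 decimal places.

t=0: π = [0.2500, 0.2500, 0.5000], E[r] = 4.7500, γ^t·E[r] = 4.750000, running G = 4.750000
t=1: π = [0.3333, 0.3542, 0.3125], E[r] = 4.6667, γ^t·E[r] = 4.200000, running G = 8.950000
t=2: π = [0.3663, 0.3316, 0.3021], E[r] = 4.6337, γ^t·E[r] = 3.753281, running G = 12.703281
t=3: π = [0.3634, 0.3280, 0.3086], E[r] = 4.6366, γ^t·E[r] = 3.380063, running G = 16.083344
t=4: π = [0.3623, 0.3288, 0.3090], E[r] = 4.6377, γ^t·E[r] = 3.042808, running G = 19.126151
t=5: π = [0.3624, 0.3289, 0.3087], E[r] = 4.6376, γ^t·E[r] = 2.738468, running G = 21.864619
t=6: π = [0.3624, 0.3289, 0.3087], E[r] = 4.6376, γ^t·E[r] = 2.464600, running G = 24.329219

G = 24.3292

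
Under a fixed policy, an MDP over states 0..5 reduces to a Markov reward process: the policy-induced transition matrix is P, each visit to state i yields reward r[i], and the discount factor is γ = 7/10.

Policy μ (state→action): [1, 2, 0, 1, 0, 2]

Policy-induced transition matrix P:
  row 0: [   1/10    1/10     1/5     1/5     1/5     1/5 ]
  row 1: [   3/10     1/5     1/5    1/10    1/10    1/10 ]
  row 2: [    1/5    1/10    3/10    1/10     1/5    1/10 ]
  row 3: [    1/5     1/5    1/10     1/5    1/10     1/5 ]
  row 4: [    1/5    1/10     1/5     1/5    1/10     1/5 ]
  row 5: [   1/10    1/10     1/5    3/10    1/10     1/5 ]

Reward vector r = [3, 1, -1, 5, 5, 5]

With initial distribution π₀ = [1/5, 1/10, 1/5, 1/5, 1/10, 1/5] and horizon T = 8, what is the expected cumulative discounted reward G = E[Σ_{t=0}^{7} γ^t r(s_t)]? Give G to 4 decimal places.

G = 9.2469

t=0: π = [0.2000, 0.1000, 0.2000, 0.2000, 0.1000, 0.2000], E[r] = 3.0000, γ^t·E[r] = 3.000000, running G = 3.000000
t=1: π = [0.1700, 0.1300, 0.2000, 0.1900, 0.1400, 0.1700], E[r] = 2.9400, γ^t·E[r] = 2.058000, running G = 5.058000
t=2: π = [0.1790, 0.1320, 0.2010, 0.1840, 0.1370, 0.1670], E[r] = 2.9080, γ^t·E[r] = 1.424920, running G = 6.482920
t=3: π = [0.1786, 0.1316, 0.2017, 0.1834, 0.1380, 0.1667], E[r] = 2.9062, γ^t·E[r] = 0.996827, running G = 7.479747
t=4: π = [0.1786, 0.1315, 0.2018, 0.1833, 0.1380, 0.1667], E[r] = 2.9058, γ^t·E[r] = 0.697673, running G = 8.177420
t=5: π = [0.1786, 0.1315, 0.2018, 0.1833, 0.1380, 0.1667], E[r] = 2.9057, γ^t·E[r] = 0.488366, running G = 8.665786
t=6: π = [0.1786, 0.1315, 0.2019, 0.1833, 0.1380, 0.1667], E[r] = 2.9057, γ^t·E[r] = 0.341856, running G = 9.007641
t=7: π = [0.1786, 0.1315, 0.2019, 0.1833, 0.1380, 0.1667], E[r] = 2.9057, γ^t·E[r] = 0.239299, running G = 9.246940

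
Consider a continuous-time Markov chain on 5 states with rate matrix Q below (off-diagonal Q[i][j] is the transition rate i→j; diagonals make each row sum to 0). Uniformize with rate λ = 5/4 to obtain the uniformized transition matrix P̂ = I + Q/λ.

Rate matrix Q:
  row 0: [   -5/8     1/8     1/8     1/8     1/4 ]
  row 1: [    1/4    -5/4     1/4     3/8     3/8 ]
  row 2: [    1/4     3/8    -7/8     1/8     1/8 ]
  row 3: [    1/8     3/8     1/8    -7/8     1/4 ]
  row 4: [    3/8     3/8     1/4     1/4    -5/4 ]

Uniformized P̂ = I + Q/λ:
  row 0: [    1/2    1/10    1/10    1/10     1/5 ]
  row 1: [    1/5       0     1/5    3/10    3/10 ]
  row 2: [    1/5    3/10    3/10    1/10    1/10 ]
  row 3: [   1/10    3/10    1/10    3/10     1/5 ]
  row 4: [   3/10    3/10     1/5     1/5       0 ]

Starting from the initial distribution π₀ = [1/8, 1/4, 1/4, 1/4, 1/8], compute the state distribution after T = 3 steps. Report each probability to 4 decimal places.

t=0: π = [0.1250, 0.2500, 0.2500, 0.2500, 0.1250]
t=1: π = [0.2250, 0.2000, 0.1875, 0.2125, 0.1750]
t=2: π = [0.2638, 0.1950, 0.1750, 0.2000, 0.1663]
t=3: π = [0.2758, 0.1888, 0.1711, 0.1956, 0.1688]

π = [0.2758, 0.1888, 0.1711, 0.1956, 0.1688]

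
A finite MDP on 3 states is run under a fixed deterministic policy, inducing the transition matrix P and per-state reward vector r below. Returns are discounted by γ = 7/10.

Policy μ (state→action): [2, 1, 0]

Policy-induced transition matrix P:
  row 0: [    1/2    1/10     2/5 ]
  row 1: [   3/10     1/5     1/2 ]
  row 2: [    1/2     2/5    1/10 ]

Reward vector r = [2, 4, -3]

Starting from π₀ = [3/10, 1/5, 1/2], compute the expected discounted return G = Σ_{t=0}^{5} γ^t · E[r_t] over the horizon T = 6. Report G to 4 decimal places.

t=0: π = [0.3000, 0.2000, 0.5000], E[r] = -0.1000, γ^t·E[r] = -0.100000, running G = -0.100000
t=1: π = [0.4600, 0.2700, 0.2700], E[r] = 1.1900, γ^t·E[r] = 0.833000, running G = 0.733000
t=2: π = [0.4460, 0.2080, 0.3460], E[r] = 0.6860, γ^t·E[r] = 0.336140, running G = 1.069140
t=3: π = [0.4584, 0.2246, 0.3170], E[r] = 0.8642, γ^t·E[r] = 0.296421, running G = 1.365561
t=4: π = [0.4551, 0.2176, 0.3274], E[r] = 0.7983, γ^t·E[r] = 0.191677, running G = 1.557237
t=5: π = [0.4565, 0.2200, 0.3235], E[r] = 0.8222, γ^t·E[r] = 0.138185, running G = 1.695422

G = 1.6954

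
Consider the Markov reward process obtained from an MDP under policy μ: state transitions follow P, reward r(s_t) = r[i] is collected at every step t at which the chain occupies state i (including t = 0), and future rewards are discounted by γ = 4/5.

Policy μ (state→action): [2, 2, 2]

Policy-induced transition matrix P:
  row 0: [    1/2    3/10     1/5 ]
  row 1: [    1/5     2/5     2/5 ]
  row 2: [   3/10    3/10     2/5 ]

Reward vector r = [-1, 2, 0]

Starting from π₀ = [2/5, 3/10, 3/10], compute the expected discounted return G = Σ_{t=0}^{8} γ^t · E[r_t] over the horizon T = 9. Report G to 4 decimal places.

t=0: π = [0.4000, 0.3000, 0.3000], E[r] = 0.2000, γ^t·E[r] = 0.200000, running G = 0.200000
t=1: π = [0.3500, 0.3300, 0.3200], E[r] = 0.3100, γ^t·E[r] = 0.248000, running G = 0.448000
t=2: π = [0.3370, 0.3330, 0.3300], E[r] = 0.3290, γ^t·E[r] = 0.210560, running G = 0.658560
t=3: π = [0.3341, 0.3333, 0.3326], E[r] = 0.3325, γ^t·E[r] = 0.170240, running G = 0.828800
t=4: π = [0.3335, 0.3333, 0.3332], E[r] = 0.3332, γ^t·E[r] = 0.136466, running G = 0.965266
t=5: π = [0.3334, 0.3333, 0.3333], E[r] = 0.3333, γ^t·E[r] = 0.109216, running G = 1.074483
t=6: π = [0.3333, 0.3333, 0.3333], E[r] = 0.3333, γ^t·E[r] = 0.087380, running G = 1.161862
t=7: π = [0.3333, 0.3333, 0.3333], E[r] = 0.3333, γ^t·E[r] = 0.069905, running G = 1.231767
t=8: π = [0.3333, 0.3333, 0.3333], E[r] = 0.3333, γ^t·E[r] = 0.055924, running G = 1.287691

G = 1.2877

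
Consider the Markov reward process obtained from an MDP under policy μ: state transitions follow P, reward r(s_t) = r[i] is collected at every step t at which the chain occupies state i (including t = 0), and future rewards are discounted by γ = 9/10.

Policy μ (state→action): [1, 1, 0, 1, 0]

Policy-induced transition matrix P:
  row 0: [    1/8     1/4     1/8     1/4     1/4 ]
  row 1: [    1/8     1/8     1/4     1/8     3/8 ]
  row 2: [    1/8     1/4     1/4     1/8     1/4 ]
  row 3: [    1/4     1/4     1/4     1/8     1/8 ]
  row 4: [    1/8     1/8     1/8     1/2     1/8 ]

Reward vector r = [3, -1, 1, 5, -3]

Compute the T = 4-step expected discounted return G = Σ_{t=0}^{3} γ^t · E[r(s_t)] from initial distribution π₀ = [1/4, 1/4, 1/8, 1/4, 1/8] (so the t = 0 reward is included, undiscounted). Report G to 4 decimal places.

G = 3.6689

t=0: π = [0.2500, 0.2500, 0.1250, 0.2500, 0.1250], E[r] = 1.5000, γ^t·E[r] = 1.500000, running G = 1.500000
t=1: π = [0.1563, 0.2031, 0.2031, 0.2031, 0.2344], E[r] = 0.7813, γ^t·E[r] = 0.703125, running G = 2.203125
t=2: π = [0.1504, 0.1953, 0.2012, 0.2324, 0.2207], E[r] = 0.9570, γ^t·E[r] = 0.775195, running G = 2.978320
t=3: π = [0.1541, 0.1980, 0.2036, 0.2266, 0.2178], E[r] = 0.9473, γ^t·E[r] = 0.690557, running G = 3.668877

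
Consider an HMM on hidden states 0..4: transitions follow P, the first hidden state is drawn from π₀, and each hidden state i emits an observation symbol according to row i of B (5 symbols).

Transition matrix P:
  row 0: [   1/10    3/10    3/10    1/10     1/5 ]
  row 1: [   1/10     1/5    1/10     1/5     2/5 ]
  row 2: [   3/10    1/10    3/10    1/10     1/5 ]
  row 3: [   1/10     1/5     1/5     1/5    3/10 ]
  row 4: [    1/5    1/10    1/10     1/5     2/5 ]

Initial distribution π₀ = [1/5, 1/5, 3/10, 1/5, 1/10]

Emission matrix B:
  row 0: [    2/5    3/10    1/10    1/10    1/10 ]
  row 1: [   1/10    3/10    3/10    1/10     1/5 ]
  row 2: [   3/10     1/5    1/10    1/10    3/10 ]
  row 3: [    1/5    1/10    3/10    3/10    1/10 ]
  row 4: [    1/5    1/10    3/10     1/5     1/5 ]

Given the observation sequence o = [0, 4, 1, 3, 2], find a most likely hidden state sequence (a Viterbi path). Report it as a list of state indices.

t=0: δ = [8.000e-02, 2.000e-02, 9.000e-02, 4.000e-02, 2.000e-02]  (obs o_0=0)
t=1: δ = [2.700e-03, 4.800e-03, 8.100e-03, 9.000e-04, 3.600e-03]  ψ = [2, 0, 2, 2, 2]  (obs o_1=4)
t=2: δ = [7.290e-04, 2.880e-04, 4.860e-04, 9.600e-05, 1.920e-04]  ψ = [2, 1, 2, 1, 1]  (obs o_2=1)
t=3: δ = [1.458e-05, 2.187e-05, 2.187e-05, 2.187e-05, 2.916e-05]  ψ = [2, 0, 0, 0, 0]  (obs o_3=3)
t=4: δ = [6.561e-07, 1.312e-06, 6.561e-07, 1.750e-06, 3.499e-06]  ψ = [2, 0, 2, 4, 4]  (obs o_4=2)
backtrack: best end state = 4; path = [2, 2, 0, 4, 4]

path = [2, 2, 0, 4, 4]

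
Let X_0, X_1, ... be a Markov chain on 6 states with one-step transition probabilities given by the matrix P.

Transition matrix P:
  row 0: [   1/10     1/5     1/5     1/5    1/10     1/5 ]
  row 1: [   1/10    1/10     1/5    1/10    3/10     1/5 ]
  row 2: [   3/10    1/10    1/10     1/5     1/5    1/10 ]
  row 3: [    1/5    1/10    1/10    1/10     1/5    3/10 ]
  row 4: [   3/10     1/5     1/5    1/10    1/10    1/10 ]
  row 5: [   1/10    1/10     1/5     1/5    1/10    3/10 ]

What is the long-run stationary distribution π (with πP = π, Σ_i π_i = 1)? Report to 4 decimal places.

Balance equations π_j = Σ_i π_i·P[i][j]:
  π_0 = 1/10·π_0 + 1/10·π_1 + 3/10·π_2 + 1/5·π_3 + 3/10·π_4 + 1/10·π_5
  π_1 = 1/5·π_0 + 1/10·π_1 + 1/10·π_2 + 1/10·π_3 + 1/5·π_4 + 1/10·π_5
  π_2 = 1/5·π_0 + 1/5·π_1 + 1/10·π_2 + 1/10·π_3 + 1/5·π_4 + 1/5·π_5
  π_3 = 1/5·π_0 + 1/10·π_1 + 1/5·π_2 + 1/10·π_3 + 1/10·π_4 + 1/5·π_5
  π_4 = 1/10·π_0 + 3/10·π_1 + 1/5·π_2 + 1/5·π_3 + 1/10·π_4 + 1/10·π_5
  normalize: π_0 + π_1 + π_2 + π_3 + π_4 + π_5 = 1
Solving the linear system gives exactly π = [21583/119324, 15989/119324, 5003/29831, 4629/29831, 18983/119324, 24241/119324].

π = [0.1809, 0.1340, 0.1677, 0.1552, 0.1591, 0.2032]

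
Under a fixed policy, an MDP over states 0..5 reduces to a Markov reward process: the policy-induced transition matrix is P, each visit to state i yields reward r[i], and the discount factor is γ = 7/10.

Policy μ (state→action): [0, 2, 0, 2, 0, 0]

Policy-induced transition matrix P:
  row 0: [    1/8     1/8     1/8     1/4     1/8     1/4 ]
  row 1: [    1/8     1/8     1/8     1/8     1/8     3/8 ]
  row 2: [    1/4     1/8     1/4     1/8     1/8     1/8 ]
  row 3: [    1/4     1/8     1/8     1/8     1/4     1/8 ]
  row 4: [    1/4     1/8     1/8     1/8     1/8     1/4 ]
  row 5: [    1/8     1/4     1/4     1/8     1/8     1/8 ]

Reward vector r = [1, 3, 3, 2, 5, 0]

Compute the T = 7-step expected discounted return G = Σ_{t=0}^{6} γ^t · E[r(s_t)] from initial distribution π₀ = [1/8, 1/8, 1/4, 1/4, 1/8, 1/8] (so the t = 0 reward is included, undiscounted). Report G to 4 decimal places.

t=0: π = [0.1250, 0.1250, 0.2500, 0.2500, 0.1250, 0.1250], E[r] = 2.3750, γ^t·E[r] = 2.375000, running G = 2.375000
t=1: π = [0.2031, 0.1406, 0.1719, 0.1406, 0.1563, 0.1875], E[r] = 2.2031, γ^t·E[r] = 1.542188, running G = 3.917188
t=2: π = [0.1836, 0.1484, 0.1699, 0.1504, 0.1426, 0.2051], E[r] = 2.1523, γ^t·E[r] = 1.054648, running G = 4.971836
t=3: π = [0.1829, 0.1506, 0.1719, 0.1479, 0.1438, 0.2029], E[r] = 2.1653, γ^t·E[r] = 0.742692, running G = 5.714528
t=4: π = [0.1830, 0.1504, 0.1718, 0.1479, 0.1435, 0.2035], E[r] = 2.1628, γ^t·E[r] = 0.519276, running G = 6.233804
t=5: π = [0.1829, 0.1504, 0.1719, 0.1479, 0.1435, 0.2034], E[r] = 2.1631, γ^t·E[r] = 0.363554, running G = 6.597358
t=6: π = [0.1829, 0.1504, 0.1719, 0.1479, 0.1435, 0.2034], E[r] = 2.1631, γ^t·E[r] = 0.254483, running G = 6.851841

G = 6.8518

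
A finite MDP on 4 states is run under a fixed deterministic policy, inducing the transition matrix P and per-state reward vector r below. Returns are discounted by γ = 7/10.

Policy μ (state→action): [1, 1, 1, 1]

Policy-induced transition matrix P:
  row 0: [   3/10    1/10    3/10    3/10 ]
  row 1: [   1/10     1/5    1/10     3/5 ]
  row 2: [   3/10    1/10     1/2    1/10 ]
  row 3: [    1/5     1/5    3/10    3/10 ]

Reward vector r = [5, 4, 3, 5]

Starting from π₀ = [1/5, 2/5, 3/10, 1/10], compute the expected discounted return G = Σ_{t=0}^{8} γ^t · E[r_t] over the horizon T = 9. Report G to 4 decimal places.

G = 13.2785

t=0: π = [0.2000, 0.4000, 0.3000, 0.1000], E[r] = 4.0000, γ^t·E[r] = 4.000000, running G = 4.000000
t=1: π = [0.2100, 0.1500, 0.2800, 0.3600], E[r] = 4.2900, γ^t·E[r] = 3.003000, running G = 7.003000
t=2: π = [0.2340, 0.1510, 0.3260, 0.2890], E[r] = 4.1970, γ^t·E[r] = 2.056530, running G = 9.059530
t=3: π = [0.2409, 0.1440, 0.3350, 0.2801], E[r] = 4.1860, γ^t·E[r] = 1.435798, running G = 10.495328
t=4: π = [0.2432, 0.1424, 0.3382, 0.2762], E[r] = 4.1812, γ^t·E[r] = 1.003904, running G = 11.499232
t=5: π = [0.2439, 0.1419, 0.3392, 0.2751], E[r] = 4.1798, γ^t·E[r] = 0.702503, running G = 12.201735
t=6: π = [0.2441, 0.1417, 0.3395, 0.2747], E[r] = 4.1794, γ^t·E[r] = 0.491701, running G = 12.693435
t=7: π = [0.2442, 0.1416, 0.3396, 0.2746], E[r] = 4.1793, γ^t·E[r] = 0.344179, running G = 13.037615
t=8: π = [0.2442, 0.1416, 0.3396, 0.2746], E[r] = 4.1792, γ^t·E[r] = 0.240923, running G = 13.278538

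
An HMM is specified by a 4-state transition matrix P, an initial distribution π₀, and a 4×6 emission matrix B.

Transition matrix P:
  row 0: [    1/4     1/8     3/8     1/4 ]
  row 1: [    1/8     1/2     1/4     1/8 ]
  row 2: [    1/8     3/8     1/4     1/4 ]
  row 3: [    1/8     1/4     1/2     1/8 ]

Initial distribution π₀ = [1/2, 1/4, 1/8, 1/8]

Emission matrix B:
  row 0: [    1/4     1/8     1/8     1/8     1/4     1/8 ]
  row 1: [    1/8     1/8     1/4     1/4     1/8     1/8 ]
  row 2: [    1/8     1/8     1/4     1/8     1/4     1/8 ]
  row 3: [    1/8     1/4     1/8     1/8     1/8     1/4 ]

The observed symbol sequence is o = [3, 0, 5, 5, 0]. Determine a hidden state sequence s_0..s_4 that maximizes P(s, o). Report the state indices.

path = [1, 1, 1, 1, 1]

t=0: δ = [6.250e-02, 6.250e-02, 1.562e-02, 1.562e-02]  (obs o_0=3)
t=1: δ = [3.906e-03, 3.906e-03, 2.930e-03, 1.953e-03]  ψ = [0, 1, 0, 0]  (obs o_1=0)
t=2: δ = [1.221e-04, 2.441e-04, 1.831e-04, 2.441e-04]  ψ = [0, 1, 0, 0]  (obs o_2=5)
t=3: δ = [3.815e-06, 1.526e-05, 1.526e-05, 1.144e-05]  ψ = [0, 1, 3, 2]  (obs o_3=5)
t=4: δ = [4.768e-07, 9.537e-07, 7.153e-07, 4.768e-07]  ψ = [1, 1, 3, 2]  (obs o_4=0)
backtrack: best end state = 1; path = [1, 1, 1, 1, 1]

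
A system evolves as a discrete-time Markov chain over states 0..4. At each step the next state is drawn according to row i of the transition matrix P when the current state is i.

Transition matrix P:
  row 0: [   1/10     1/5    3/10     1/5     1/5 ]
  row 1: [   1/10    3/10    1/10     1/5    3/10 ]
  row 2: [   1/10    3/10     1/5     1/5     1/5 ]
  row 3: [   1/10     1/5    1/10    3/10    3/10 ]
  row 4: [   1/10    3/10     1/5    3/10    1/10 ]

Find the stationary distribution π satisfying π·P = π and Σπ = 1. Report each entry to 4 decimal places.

Balance equations π_j = Σ_i π_i·P[i][j]:
  π_0 = 1/10·π_0 + 1/10·π_1 + 1/10·π_2 + 1/10·π_3 + 1/10·π_4
  π_1 = 1/5·π_0 + 3/10·π_1 + 3/10·π_2 + 1/5·π_3 + 3/10·π_4
  π_2 = 3/10·π_0 + 1/10·π_1 + 1/5·π_2 + 1/10·π_3 + 1/5·π_4
  π_3 = 1/5·π_0 + 1/5·π_1 + 1/5·π_2 + 3/10·π_3 + 3/10·π_4
  normalize: π_0 + π_1 + π_2 + π_3 + π_4 = 1
Solving the linear system gives exactly π = [1/10, 1301/4905, 173/1090, 2429/9810, 249/1090].

π = [0.1000, 0.2652, 0.1587, 0.2476, 0.2284]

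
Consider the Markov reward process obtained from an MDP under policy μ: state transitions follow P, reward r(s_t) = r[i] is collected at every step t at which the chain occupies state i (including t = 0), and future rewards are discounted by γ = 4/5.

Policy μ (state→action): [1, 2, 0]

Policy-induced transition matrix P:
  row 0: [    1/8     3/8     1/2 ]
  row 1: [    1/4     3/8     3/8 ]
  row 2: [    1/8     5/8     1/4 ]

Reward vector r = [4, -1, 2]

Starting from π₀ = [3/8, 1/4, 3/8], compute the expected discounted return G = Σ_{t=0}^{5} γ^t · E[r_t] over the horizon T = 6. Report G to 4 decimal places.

G = 4.5614

t=0: π = [0.3750, 0.2500, 0.3750], E[r] = 2.0000, γ^t·E[r] = 2.000000, running G = 2.000000
t=1: π = [0.1563, 0.4688, 0.3750], E[r] = 0.9063, γ^t·E[r] = 0.725000, running G = 2.725000
t=2: π = [0.1836, 0.4688, 0.3477], E[r] = 0.9609, γ^t·E[r] = 0.615000, running G = 3.340000
t=3: π = [0.1836, 0.4619, 0.3545], E[r] = 0.9814, γ^t·E[r] = 0.502500, running G = 3.842500
t=4: π = [0.1827, 0.4636, 0.3536], E[r] = 0.9746, γ^t·E[r] = 0.399200, running G = 4.241700
t=5: π = [0.1830, 0.4634, 0.3536], E[r] = 0.9757, γ^t·E[r] = 0.319710, running G = 4.561410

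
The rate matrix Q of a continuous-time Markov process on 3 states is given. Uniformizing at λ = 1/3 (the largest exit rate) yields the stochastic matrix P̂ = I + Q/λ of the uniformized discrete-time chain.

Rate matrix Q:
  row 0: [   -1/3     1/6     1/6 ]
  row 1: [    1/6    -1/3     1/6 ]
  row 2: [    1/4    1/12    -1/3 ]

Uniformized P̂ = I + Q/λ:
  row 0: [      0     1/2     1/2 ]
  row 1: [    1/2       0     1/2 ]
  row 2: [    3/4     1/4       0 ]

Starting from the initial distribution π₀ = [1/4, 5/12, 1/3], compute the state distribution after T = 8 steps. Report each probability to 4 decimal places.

π = [0.3883, 0.2783, 0.3333]

t=0: π = [0.2500, 0.4167, 0.3333]
t=1: π = [0.4583, 0.2083, 0.3333]
t=2: π = [0.3542, 0.3125, 0.3333]
t=3: π = [0.4063, 0.2604, 0.3333]
t=4: π = [0.3802, 0.2865, 0.3333]
t=5: π = [0.3932, 0.2734, 0.3333]
t=6: π = [0.3867, 0.2799, 0.3333]
t=7: π = [0.3900, 0.2767, 0.3333]
t=8: π = [0.3883, 0.2783, 0.3333]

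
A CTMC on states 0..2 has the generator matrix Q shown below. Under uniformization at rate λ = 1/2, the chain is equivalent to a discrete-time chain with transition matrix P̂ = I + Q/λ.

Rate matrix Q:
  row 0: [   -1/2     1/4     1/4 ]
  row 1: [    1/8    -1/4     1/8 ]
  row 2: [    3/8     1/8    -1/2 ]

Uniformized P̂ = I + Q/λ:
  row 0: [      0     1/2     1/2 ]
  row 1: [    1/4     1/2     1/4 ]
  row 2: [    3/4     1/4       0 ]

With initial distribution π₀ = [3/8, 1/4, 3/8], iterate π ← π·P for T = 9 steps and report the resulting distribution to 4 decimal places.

π = [0.3048, 0.4346, 0.2605]

t=0: π = [0.3750, 0.2500, 0.3750]
t=1: π = [0.3438, 0.4063, 0.2500]
t=2: π = [0.2891, 0.4375, 0.2734]
t=3: π = [0.3145, 0.4316, 0.2539]
t=4: π = [0.2983, 0.4365, 0.2651]
t=5: π = [0.3080, 0.4337, 0.2583]
t=6: π = [0.3022, 0.4354, 0.2624]
t=7: π = [0.3057, 0.4344, 0.2599]
t=8: π = [0.3035, 0.4350, 0.2614]
t=9: π = [0.3048, 0.4346, 0.2605]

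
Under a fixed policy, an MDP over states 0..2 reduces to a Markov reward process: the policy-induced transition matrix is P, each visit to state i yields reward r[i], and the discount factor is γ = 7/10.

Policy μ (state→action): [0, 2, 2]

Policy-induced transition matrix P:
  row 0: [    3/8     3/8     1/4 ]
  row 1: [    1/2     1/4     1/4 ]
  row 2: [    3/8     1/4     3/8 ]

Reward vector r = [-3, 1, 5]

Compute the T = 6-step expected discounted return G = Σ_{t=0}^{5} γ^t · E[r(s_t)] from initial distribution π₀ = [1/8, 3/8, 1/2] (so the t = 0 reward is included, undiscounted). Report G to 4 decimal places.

G = 3.5204

t=0: π = [0.1250, 0.3750, 0.5000], E[r] = 2.5000, γ^t·E[r] = 2.500000, running G = 2.500000
t=1: π = [0.4219, 0.2656, 0.3125], E[r] = 0.5625, γ^t·E[r] = 0.393750, running G = 2.893750
t=2: π = [0.4082, 0.3027, 0.2891], E[r] = 0.5234, γ^t·E[r] = 0.256484, running G = 3.150234
t=3: π = [0.4128, 0.3010, 0.2861], E[r] = 0.4932, γ^t·E[r] = 0.169155, running G = 3.319390
t=4: π = [0.4126, 0.3016, 0.2858], E[r] = 0.4926, γ^t·E[r] = 0.118262, running G = 3.437652
t=5: π = [0.4127, 0.3016, 0.2857], E[r] = 0.4921, γ^t·E[r] = 0.082704, running G = 3.520356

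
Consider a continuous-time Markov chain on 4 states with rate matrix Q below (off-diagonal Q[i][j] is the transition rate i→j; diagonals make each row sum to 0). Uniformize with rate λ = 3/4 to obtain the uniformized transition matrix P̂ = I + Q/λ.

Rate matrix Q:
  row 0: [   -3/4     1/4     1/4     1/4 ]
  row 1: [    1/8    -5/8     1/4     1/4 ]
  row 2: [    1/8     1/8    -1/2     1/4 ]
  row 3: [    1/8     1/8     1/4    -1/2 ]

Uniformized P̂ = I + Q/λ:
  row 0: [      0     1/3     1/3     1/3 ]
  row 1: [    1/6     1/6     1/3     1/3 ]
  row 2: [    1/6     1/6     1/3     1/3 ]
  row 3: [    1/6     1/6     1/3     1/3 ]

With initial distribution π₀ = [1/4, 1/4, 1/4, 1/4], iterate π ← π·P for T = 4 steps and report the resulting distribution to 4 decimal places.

π = [0.1429, 0.1904, 0.3333, 0.3333]

t=0: π = [0.2500, 0.2500, 0.2500, 0.2500]
t=1: π = [0.1250, 0.2083, 0.3333, 0.3333]
t=2: π = [0.1458, 0.1875, 0.3333, 0.3333]
t=3: π = [0.1424, 0.1910, 0.3333, 0.3333]
t=4: π = [0.1429, 0.1904, 0.3333, 0.3333]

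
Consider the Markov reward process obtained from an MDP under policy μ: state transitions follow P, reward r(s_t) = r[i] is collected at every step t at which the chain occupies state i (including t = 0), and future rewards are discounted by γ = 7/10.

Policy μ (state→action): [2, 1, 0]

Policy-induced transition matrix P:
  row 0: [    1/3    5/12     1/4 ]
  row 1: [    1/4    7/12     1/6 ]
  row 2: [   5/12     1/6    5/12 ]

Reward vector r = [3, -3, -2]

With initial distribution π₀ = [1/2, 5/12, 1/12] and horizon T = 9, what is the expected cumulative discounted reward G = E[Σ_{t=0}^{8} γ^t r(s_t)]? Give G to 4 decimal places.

G = -1.8366

t=0: π = [0.5000, 0.4167, 0.0833], E[r] = 0.0833, γ^t·E[r] = 0.083333, running G = 0.083333
t=1: π = [0.3056, 0.4653, 0.2292], E[r] = -0.9375, γ^t·E[r] = -0.656250, running G = -0.572917
t=2: π = [0.3137, 0.4369, 0.2494], E[r] = -0.8686, γ^t·E[r] = -0.425631, running G = -0.998547
t=3: π = [0.3177, 0.4271, 0.2552], E[r] = -0.8386, γ^t·E[r] = -0.287636, running G = -1.286184
t=4: π = [0.3190, 0.4241, 0.2569], E[r] = -0.8291, γ^t·E[r] = -0.199056, running G = -1.485239
t=5: π = [0.3194, 0.4231, 0.2575], E[r] = -0.8261, γ^t·E[r] = -0.138840, running G = -1.624079
t=6: π = [0.3195, 0.4228, 0.2577], E[r] = -0.8252, γ^t·E[r] = -0.097079, running G = -1.721158
t=7: π = [0.3196, 0.4227, 0.2577], E[r] = -0.8249, γ^t·E[r] = -0.067932, running G = -1.789090
t=8: π = [0.3196, 0.4227, 0.2577], E[r] = -0.8248, γ^t·E[r] = -0.047547, running G = -1.836637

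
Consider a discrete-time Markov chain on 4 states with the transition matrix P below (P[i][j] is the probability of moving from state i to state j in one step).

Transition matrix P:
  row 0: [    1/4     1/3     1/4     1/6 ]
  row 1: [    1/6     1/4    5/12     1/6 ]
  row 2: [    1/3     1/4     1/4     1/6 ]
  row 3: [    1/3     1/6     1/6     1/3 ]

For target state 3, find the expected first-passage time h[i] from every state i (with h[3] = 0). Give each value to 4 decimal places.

h = [6.0000, 6.0000, 6.0000, 0.0000]

First-step conditioning: h[3] = 0; for i ≠ 3, h[i] = 1 + Σ_k P[i][k]·h[k].
  h[0] = 1 + 1/4·h[0] + 1/3·h[1] + 1/4·h[2]
  h[1] = 1 + 1/6·h[0] + 1/4·h[1] + 5/12·h[2]
  h[2] = 1 + 1/3·h[0] + 1/4·h[1] + 1/4·h[2]
Solving the 3×3 linear system over states ≠ 3 gives exactly h = [6, 6, 6, 0] (h[3] = 0 is the target).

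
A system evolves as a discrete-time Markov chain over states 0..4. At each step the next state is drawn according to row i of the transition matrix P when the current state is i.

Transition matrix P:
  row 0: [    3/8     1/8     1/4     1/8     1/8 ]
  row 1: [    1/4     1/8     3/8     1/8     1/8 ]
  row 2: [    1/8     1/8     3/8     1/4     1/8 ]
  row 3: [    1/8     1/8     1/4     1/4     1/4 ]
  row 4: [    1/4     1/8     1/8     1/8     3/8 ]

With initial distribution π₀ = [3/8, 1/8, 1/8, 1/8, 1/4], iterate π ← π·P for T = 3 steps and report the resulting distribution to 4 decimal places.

π = [0.2231, 0.1250, 0.2751, 0.1809, 0.1958]

t=0: π = [0.3750, 0.1250, 0.1250, 0.1250, 0.2500]
t=1: π = [0.2656, 0.1250, 0.2500, 0.1563, 0.2031]
t=2: π = [0.2324, 0.1250, 0.2715, 0.1758, 0.1953]
t=3: π = [0.2231, 0.1250, 0.2751, 0.1809, 0.1958]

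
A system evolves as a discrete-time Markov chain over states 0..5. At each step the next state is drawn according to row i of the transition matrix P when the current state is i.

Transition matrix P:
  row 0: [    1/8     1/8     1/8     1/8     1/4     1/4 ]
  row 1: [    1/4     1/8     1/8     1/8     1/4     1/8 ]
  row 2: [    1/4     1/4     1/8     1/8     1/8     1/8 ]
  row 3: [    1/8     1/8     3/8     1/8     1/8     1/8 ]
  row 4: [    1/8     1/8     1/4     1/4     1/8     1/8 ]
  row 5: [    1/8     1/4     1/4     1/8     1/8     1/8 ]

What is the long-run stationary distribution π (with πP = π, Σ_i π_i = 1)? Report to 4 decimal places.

Balance equations π_j = Σ_i π_i·P[i][j]:
  π_0 = 1/8·π_0 + 1/4·π_1 + 1/4·π_2 + 1/8·π_3 + 1/8·π_4 + 1/8·π_5
  π_1 = 1/8·π_0 + 1/8·π_1 + 1/4·π_2 + 1/8·π_3 + 1/8·π_4 + 1/4·π_5
  π_2 = 1/8·π_0 + 1/8·π_1 + 1/8·π_2 + 3/8·π_3 + 1/4·π_4 + 1/4·π_5
  π_3 = 1/8·π_0 + 1/8·π_1 + 1/8·π_2 + 1/8·π_3 + 1/4·π_4 + 1/8·π_5
  π_4 = 1/4·π_0 + 1/4·π_1 + 1/8·π_2 + 1/8·π_3 + 1/8·π_4 + 1/8·π_5
  normalize: π_0 + π_1 + π_2 + π_3 + π_4 + π_5 = 1
Solving the linear system gives exactly π = [823/4809, 7288/43281, 1241/6183, 6316/43281, 7247/43281, 704/4809].

π = [0.1711, 0.1684, 0.2007, 0.1459, 0.1674, 0.1464]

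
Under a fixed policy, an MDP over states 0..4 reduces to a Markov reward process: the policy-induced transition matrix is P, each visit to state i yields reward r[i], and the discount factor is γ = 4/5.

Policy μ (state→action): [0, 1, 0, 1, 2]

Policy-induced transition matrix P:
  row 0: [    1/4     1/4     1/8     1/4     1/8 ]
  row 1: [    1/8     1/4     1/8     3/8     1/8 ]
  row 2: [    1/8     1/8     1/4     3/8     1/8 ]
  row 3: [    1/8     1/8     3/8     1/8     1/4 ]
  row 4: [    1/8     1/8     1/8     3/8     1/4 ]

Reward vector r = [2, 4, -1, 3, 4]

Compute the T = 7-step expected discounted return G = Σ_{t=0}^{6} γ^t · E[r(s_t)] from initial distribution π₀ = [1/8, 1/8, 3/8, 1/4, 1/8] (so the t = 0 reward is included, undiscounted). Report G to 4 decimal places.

G = 8.3753

t=0: π = [0.1250, 0.1250, 0.3750, 0.2500, 0.1250], E[r] = 1.6250, γ^t·E[r] = 1.625000, running G = 1.625000
t=1: π = [0.1406, 0.1563, 0.2344, 0.2969, 0.1719], E[r] = 2.2500, γ^t·E[r] = 1.800000, running G = 3.425000
t=2: π = [0.1426, 0.1621, 0.2285, 0.2832, 0.1836], E[r] = 2.2891, γ^t·E[r] = 1.465000, running G = 4.890000
t=3: π = [0.1428, 0.1631, 0.2244, 0.2864, 0.1833], E[r] = 2.3062, γ^t·E[r] = 1.180750, running G = 6.070750
t=4: π = [0.1429, 0.1632, 0.2246, 0.2856, 0.1837], E[r] = 2.3055, γ^t·E[r] = 0.944350, running G = 7.015100
t=5: π = [0.1429, 0.1633, 0.2245, 0.2858, 0.1837], E[r] = 2.3062, γ^t·E[r] = 0.755693, running G = 7.770793
t=6: π = [0.1429, 0.1633, 0.2245, 0.2857, 0.1837], E[r] = 2.3061, γ^t·E[r] = 0.604529, running G = 8.375322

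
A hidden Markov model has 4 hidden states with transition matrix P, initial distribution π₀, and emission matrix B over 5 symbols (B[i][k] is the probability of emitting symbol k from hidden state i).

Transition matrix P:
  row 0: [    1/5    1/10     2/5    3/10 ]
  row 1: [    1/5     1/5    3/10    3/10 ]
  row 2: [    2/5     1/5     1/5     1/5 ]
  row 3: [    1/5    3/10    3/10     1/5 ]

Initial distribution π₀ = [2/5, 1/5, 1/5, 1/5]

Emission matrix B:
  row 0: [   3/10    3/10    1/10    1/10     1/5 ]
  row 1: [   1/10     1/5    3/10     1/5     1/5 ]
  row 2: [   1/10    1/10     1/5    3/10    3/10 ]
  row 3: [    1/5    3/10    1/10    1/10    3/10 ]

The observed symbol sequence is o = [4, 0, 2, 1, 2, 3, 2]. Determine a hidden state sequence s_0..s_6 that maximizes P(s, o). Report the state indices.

t=0: δ = [8.000e-02, 4.000e-02, 6.000e-02, 6.000e-02]  (obs o_0=4)
t=1: δ = [7.200e-03, 1.800e-03, 3.200e-03, 4.800e-03]  ψ = [2, 3, 0, 0]  (obs o_1=0)
t=2: δ = [1.440e-04, 4.320e-04, 5.760e-04, 2.160e-04]  ψ = [0, 3, 0, 0]  (obs o_2=2)
t=3: δ = [6.912e-05, 2.304e-05, 1.296e-05, 3.888e-05]  ψ = [2, 2, 1, 1]  (obs o_3=1)
t=4: δ = [1.382e-06, 3.499e-06, 5.530e-06, 2.074e-06]  ψ = [0, 3, 0, 0]  (obs o_4=2)
t=5: δ = [2.212e-07, 2.212e-07, 3.318e-07, 1.106e-07]  ψ = [2, 2, 2, 2]  (obs o_5=3)
t=6: δ = [1.327e-08, 1.991e-08, 1.769e-08, 6.636e-09]  ψ = [2, 2, 0, 0]  (obs o_6=2)
backtrack: best end state = 1; path = [2, 0, 2, 0, 2, 2, 1]

path = [2, 0, 2, 0, 2, 2, 1]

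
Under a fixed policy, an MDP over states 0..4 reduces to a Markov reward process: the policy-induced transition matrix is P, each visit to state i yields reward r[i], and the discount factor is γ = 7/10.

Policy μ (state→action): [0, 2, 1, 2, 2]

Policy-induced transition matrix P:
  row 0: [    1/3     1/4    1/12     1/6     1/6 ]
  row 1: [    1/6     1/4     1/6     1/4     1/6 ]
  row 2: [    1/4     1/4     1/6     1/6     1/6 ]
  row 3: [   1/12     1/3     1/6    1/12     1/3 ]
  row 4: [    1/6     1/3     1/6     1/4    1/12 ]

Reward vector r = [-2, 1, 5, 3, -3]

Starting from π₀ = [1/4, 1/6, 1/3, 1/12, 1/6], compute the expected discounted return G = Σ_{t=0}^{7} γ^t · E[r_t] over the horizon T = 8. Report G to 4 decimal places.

G = 2.4394

t=0: π = [0.2500, 0.1667, 0.3333, 0.0833, 0.1667], E[r] = 1.0833, γ^t·E[r] = 1.083333, running G = 1.083333
t=1: π = [0.2292, 0.2708, 0.1458, 0.1875, 0.1667], E[r] = 0.6042, γ^t·E[r] = 0.422917, running G = 1.506250
t=2: π = [0.2014, 0.2795, 0.1476, 0.1875, 0.1840], E[r] = 0.6250, γ^t·E[r] = 0.306250, running G = 1.812500
t=3: π = [0.1969, 0.2810, 0.1499, 0.1897, 0.1826], E[r] = 0.6578, γ^t·E[r] = 0.225640, running G = 2.038140
t=4: π = [0.1962, 0.2810, 0.1503, 0.1895, 0.1831], E[r] = 0.6593, γ^t·E[r] = 0.158286, running G = 2.196426
t=5: π = [0.1961, 0.2810, 0.1503, 0.1895, 0.1830], E[r] = 0.6601, γ^t·E[r] = 0.110948, running G = 2.307374
t=6: π = [0.1961, 0.2810, 0.1503, 0.1895, 0.1830], E[r] = 0.6601, γ^t·E[r] = 0.077661, running G = 2.385035
t=7: π = [0.1961, 0.2810, 0.1503, 0.1895, 0.1830], E[r] = 0.6601, γ^t·E[r] = 0.054365, running G = 2.439400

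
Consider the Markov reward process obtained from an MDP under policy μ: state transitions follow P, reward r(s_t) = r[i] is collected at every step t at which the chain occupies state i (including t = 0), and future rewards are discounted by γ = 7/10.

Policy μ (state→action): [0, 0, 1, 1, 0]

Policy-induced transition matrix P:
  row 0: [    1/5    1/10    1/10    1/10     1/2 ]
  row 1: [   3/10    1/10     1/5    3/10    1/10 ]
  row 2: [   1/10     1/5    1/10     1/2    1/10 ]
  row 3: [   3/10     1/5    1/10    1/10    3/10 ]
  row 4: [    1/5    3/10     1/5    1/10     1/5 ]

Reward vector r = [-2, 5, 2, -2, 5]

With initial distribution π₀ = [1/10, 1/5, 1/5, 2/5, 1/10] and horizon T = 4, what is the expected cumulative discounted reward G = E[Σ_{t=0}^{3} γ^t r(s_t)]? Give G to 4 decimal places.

t=0: π = [0.1000, 0.2000, 0.2000, 0.4000, 0.1000], E[r] = 0.9000, γ^t·E[r] = 0.900000, running G = 0.900000
t=1: π = [0.2400, 0.1800, 0.1300, 0.2200, 0.2300], E[r] = 1.3900, γ^t·E[r] = 0.973000, running G = 1.873000
t=2: π = [0.2270, 0.1810, 0.1410, 0.1880, 0.2630], E[r] = 1.6720, γ^t·E[r] = 0.819280, running G = 2.692280
t=3: π = [0.2228, 0.1855, 0.1444, 0.1926, 0.2547], E[r] = 1.6590, γ^t·E[r] = 0.569037, running G = 3.261317

G = 3.2613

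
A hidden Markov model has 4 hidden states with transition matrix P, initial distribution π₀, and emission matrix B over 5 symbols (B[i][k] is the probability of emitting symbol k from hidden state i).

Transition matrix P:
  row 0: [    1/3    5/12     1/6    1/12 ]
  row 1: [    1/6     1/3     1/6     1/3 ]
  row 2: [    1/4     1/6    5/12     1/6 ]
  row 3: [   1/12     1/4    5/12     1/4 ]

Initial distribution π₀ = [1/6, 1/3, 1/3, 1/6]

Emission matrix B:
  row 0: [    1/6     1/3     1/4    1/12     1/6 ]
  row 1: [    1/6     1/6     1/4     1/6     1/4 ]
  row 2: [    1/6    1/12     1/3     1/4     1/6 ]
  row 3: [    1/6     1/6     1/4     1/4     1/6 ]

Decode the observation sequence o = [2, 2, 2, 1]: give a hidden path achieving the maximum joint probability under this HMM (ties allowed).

path = [2, 2, 2, 0]

t=0: δ = [4.167e-02, 8.333e-02, 1.111e-01, 4.167e-02]  (obs o_0=2)
t=1: δ = [6.944e-03, 6.944e-03, 1.543e-02, 6.944e-03]  ψ = [2, 1, 2, 1]  (obs o_1=2)
t=2: δ = [9.645e-04, 7.234e-04, 2.143e-03, 6.430e-04]  ψ = [2, 0, 2, 2]  (obs o_2=2)
t=3: δ = [1.786e-04, 6.698e-05, 7.442e-05, 5.954e-05]  ψ = [2, 0, 2, 2]  (obs o_3=1)
backtrack: best end state = 0; path = [2, 2, 2, 0]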